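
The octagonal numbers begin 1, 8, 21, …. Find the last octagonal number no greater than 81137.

Solve n(3n−2) ≤ 81137 for integer n.
n = 164 gives 80360 ≤ 81137, while n = 165 gives 81345 > 81137; so the answer is 80360.

80360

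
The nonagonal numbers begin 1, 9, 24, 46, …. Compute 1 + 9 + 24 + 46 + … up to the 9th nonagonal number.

Σ i(7i−5)/2 = (7Σi² − 5Σi) / 2 over i = 1..9.
Σi = 45 and Σi² = 285.
(7·285 − 5·45) / 2 = 1770/2 = 885.

885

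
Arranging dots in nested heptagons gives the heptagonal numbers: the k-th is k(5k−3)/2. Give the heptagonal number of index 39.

The 39th heptagonal number is n(5n−3)/2 with n = 39.
39·(5·39 − 3)/2 = 39·192/2 = 39·96 = 3744.

3744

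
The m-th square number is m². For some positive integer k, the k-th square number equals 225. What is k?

We need n² = 225, so n = √225 = 15.

15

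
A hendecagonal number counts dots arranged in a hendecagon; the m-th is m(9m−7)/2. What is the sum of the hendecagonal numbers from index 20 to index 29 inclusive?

26525

Σ i(9i−7)/2 = (9Σi² − 7Σi) / 2 over i = 20..29.
Σi = 435 − 190 = 245 and Σi² = 8555 − 2470 = 6085.
(9·6085 − 7·245) / 2 = 53050/2 = 26525.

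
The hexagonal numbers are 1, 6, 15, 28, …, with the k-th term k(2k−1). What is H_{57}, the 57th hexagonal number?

6441

The 57th hexagonal number is n(2n−1) with n = 57.
57·(2·57 − 1) = 57·113 = 6441.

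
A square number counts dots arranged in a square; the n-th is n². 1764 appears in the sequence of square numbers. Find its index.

We need n² = 1764, so n = √1764 = 42.
Check: 42² = 1764. ✓

42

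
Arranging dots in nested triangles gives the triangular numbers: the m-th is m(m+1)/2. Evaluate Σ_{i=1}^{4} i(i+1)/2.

20

Σ i(i+1)/2 = (Σi² + Σi) / 2 over i = 1..4.
Σi = 10 and Σi² = 30.
(1·30 + 1·10) / 2 = 40/2 = 20.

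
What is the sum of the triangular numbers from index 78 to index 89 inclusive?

42406

Σ i(i+1)/2 = (Σi² + Σi) / 2 over i = 78..89.
Σi = 4005 − 3003 = 1002 and Σi² = 238965 − 155155 = 83810.
(1·83810 + 1·1002) / 2 = 84812/2 = 42406.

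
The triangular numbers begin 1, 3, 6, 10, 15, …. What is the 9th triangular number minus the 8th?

Consecutive triangular numbers differ by n: T_{9} − T_{8} = 9.

9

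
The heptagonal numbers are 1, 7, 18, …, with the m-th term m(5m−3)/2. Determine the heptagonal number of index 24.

The 24th heptagonal number is n(5n−3)/2 with n = 24.
24·(5·24 − 3)/2 = 24·117/2 = 1404.

1404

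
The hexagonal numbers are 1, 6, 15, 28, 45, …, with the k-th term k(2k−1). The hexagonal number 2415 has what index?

Set n(2n−1) = 2415, giving 2n² − n − 2415 = 0.
So n = (1 + 139) / 4 = 140/4 = 35.

35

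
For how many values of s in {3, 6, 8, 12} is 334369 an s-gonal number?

1

s = 3: P(3, 817) = 334153 and P(3, 818) = 334971; 334369 is not s-gonal.
s = 6: P(6, 409) = 334153 and P(6, 410) = 335790; 334369 is not s-gonal.
s = 8: P(8, 334) = 334000 and P(8, 335) = 336005; 334369 is not s-gonal.
s = 12: P(12, 259) = 334369. ✓
Hits: s ∈ {12} → 1.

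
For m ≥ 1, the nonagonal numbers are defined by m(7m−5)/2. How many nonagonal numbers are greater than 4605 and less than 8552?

The n-th nonagonal number is n(7n−5)/2.
Smallest index with value > 4605: n = 37 (giving 4699).
Largest index with value < 8552: n = 49 (giving 8281).
Indices 37 through 49: 13 terms.

13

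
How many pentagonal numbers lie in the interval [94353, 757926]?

The n-th pentagonal number is n(3n−1)/2.
Smallest index with value ≥ 94353: n = 251 (giving 94376).
Largest index with value ≤ 757926: n = 711 (giving 757926).
Indices 251 through 711: 461 terms.

461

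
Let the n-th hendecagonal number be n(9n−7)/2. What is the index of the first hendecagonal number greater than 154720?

186

Solve n(9n−7)/2 > 154720 for integer n.
The largest n with value ≤ 154720 is 185 (since 153365 ≤ 154720 < 155031), so the first above is n = 186, value 155031.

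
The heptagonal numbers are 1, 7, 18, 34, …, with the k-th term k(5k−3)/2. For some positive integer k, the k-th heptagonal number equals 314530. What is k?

Set n(5n−3)/2 = 314530, giving 5n² − 3n − 629060 = 0.
The discriminant is 9 + 40·314530 = 12581209, and √12581209 = 3547.
So n = (3 + 3547) / 10 = 3550/10 = 355.

355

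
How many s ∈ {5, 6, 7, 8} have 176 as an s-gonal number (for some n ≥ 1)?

2

s = 5: P(5, 11) = 176. ✓
s = 6: P(6, 9) = 153 and P(6, 10) = 190; 176 is not s-gonal.
s = 7: P(7, 8) = 148 and P(7, 9) = 189; 176 is not s-gonal.
s = 8: P(8, 8) = 176. ✓
Hits: s ∈ {5, 8} → 2.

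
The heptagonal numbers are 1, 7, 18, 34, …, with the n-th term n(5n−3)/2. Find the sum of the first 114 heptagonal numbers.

1241080

Σ i(5i−3)/2 = (5Σi² − 3Σi) / 2 over i = 1..114.
Σi = 6555 and Σi² = 500365.
(5·500365 − 3·6555) / 2 = 2482160/2 = 1241080.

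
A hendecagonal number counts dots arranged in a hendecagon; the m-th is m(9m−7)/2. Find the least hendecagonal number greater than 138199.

Solve n(9n−7)/2 > 138199 for integer n.
The largest n with value ≤ 138199 is 175 (since 137200 ≤ 138199 < 138776), so the first above is n = 176, value 138776.

138776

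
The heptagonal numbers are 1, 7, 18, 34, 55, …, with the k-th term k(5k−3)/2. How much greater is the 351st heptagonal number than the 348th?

5238

351·(5·351 − 3)/2 = 307476 and 348·(5·348 − 3)/2 = 302238.
Difference: 307476 − 302238 = 5238.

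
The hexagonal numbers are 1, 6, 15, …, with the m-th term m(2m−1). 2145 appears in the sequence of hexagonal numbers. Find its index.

33

Set n(2n−1) = 2145, giving 2n² − n − 2145 = 0.
The discriminant is 1 + 8·2145 = 17161, and √17161 = 131.
So n = (1 + 131) / 4 = 132/4 = 33.
Check: 33·(2·33 − 1) = 2145. ✓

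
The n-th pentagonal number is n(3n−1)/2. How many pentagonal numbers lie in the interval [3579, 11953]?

The n-th pentagonal number is n(3n−1)/2.
Smallest index with value ≥ 3579: n = 50 (giving 3725).
Largest index with value ≤ 11953: n = 89 (giving 11837).
Indices 50 through 89: 40 terms.

40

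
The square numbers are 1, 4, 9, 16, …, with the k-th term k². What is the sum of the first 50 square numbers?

42925

Σ_{i=1}^{50} i² = 50·51·101/6 = 42925.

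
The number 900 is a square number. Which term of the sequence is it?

30

We need n² = 900, so n = √900 = 30.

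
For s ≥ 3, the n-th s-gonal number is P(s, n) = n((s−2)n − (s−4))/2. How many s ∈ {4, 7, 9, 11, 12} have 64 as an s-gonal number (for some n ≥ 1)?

s = 4: P(4, 8) = 64. ✓
s = 7: P(7, 5) = 55 and P(7, 6) = 81; 64 is not s-gonal.
s = 9: P(9, 4) = 46 and P(9, 5) = 75; 64 is not s-gonal.
s = 11: P(11, 4) = 58 and P(11, 5) = 95; 64 is not s-gonal.
s = 12: P(12, 4) = 64. ✓
Hits: s ∈ {4, 12} → 2.

2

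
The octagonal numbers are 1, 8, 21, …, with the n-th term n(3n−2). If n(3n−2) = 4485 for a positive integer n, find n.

Set n(3n−2) = 4485, giving 3n² − 2n − 4485 = 0.
So n = (2 + 232) / 6 = 234/6 = 39.
Check: 39·(3·39 − 2) = 4485. ✓

39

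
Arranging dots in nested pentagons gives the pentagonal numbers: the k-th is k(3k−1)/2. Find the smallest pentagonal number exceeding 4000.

Solve n(3n−1)/2 > 4000 for integer n.
The largest n with value ≤ 4000 is 51 (since 3876 ≤ 4000 < 4030), so the first above is n = 52, value 4030.

4030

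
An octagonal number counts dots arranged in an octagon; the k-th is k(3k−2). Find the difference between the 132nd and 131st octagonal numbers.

Consecutive octagonal numbers differ by 6n − 5: here 6·132 − 5 = 787.

787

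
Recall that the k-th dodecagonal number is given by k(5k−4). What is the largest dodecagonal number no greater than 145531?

Solve n(5n−4) ≤ 145531 for integer n.
n = 171 gives 145521 ≤ 145531, while n = 172 gives 147232 > 145531; so the answer is 145521.

145521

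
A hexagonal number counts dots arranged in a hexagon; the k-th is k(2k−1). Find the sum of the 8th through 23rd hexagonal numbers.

8120

Σ i(2i−1) = 2Σi² − Σi over i = 8..23.
Σi = 276 − 28 = 248 and Σi² = 4324 − 140 = 4184.
2·4184 − 1·248 = 8120.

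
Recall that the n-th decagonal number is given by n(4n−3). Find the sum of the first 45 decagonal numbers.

Σ i(4i−3) = 4Σi² − 3Σi over i = 1..45.
Σi = 1035 and Σi² = 31395.
4·31395 − 3·1035 = 122475.

122475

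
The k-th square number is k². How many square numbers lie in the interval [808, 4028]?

35

The n-th square number is n².
Smallest index with value ≥ 808: n = 29 (giving 841).
Largest index with value ≤ 4028: n = 63 (giving 3969).
Indices 29 through 63: 35 terms.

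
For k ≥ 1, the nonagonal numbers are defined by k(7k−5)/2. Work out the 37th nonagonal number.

4699

37·(7·37 − 5)/2 = 37·254/2 = 37·127 = 4699.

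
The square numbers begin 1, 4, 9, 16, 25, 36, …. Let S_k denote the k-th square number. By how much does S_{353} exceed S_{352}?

705

n² − (n−1)² = 2n − 1, so 353² − 352² = 2·353 − 1 = 705.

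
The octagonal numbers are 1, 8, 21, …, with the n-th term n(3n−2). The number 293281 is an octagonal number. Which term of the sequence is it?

Set n(3n−2) = 293281, giving 3n² − 2n − 293281 = 0.
The discriminant is 4 + 12·293281 = 3519376, and √3519376 = 1876.
So n = (2 + 1876) / 6 = 1878/6 = 313.

313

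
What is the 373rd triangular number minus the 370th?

1116

373·374/2 = 69751 and 370·371/2 = 68635.
Difference: 69751 − 68635 = 1116.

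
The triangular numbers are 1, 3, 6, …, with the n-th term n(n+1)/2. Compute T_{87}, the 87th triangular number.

3828

The 87th triangular number is n(n+1)/2 with n = 87.
87·88/2 = 7656/2 = 3828.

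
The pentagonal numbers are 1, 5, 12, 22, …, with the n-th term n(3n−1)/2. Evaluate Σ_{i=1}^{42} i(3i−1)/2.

Σ i(3i−1)/2 = (3Σi² − Σi) / 2 over i = 1..42.
Σi = 903 and Σi² = 25585.
(3·25585 − 1·903) / 2 = 75852/2 = 37926.

37926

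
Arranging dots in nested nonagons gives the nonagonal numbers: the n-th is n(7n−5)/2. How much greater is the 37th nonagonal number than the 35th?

37·(7·37 − 5)/2 = 4699 and 35·(7·35 − 5)/2 = 4200.
Difference: 4699 − 4200 = 499.

499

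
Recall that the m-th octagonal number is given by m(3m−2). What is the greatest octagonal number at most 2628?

2465

Solve n(3n−2) ≤ 2628 for integer n.
n = 29 gives 2465 ≤ 2628, while n = 30 gives 2640 > 2628; so the answer is 2465.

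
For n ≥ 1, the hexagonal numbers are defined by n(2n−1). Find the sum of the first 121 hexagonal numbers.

1188341

Σ i(2i−1) = 2Σi² − Σi over i = 1..121.
Σi = 7381 and Σi² = 597861.
2·597861 − 1·7381 = 1188341.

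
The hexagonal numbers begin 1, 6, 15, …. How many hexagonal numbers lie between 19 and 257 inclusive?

8

The n-th hexagonal number is n(2n−1).
Smallest index with value ≥ 19: n = 4 (giving 28).
Largest index with value ≤ 257: n = 11 (giving 231).
Indices 4 through 11: 8 terms.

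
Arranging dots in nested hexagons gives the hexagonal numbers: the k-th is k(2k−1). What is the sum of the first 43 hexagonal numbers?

Σ i(2i−1) = 2Σi² − Σi over i = 1..43.
Σi = 946 and Σi² = 27434.
2·27434 − 1·946 = 53922.

53922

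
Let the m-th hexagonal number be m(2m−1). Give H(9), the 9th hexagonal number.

The 9th hexagonal number is n(2n−1) with n = 9.
9·(2·9 − 1) = 9·17 = 153.

153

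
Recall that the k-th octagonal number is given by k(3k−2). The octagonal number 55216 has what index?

136

Set n(3n−2) = 55216, giving 3n² − 2n − 55216 = 0.
The discriminant is 4 + 12·55216 = 662596, and √662596 = 814.
So n = (2 + 814) / 6 = 816/6 = 136.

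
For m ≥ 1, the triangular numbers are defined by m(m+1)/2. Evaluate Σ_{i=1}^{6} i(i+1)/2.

Σ i(i+1)/2 = (Σi² + Σi) / 2 over i = 1..6.
Σi = 21 and Σi² = 91.
(1·91 + 1·21) / 2 = 112/2 = 56.

56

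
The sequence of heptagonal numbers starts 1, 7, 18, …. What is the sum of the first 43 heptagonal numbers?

67166

Σ i(5i−3)/2 = (5Σi² − 3Σi) / 2 over i = 1..43.
Σi = 946 and Σi² = 27434.
(5·27434 − 3·946) / 2 = 134332/2 = 67166.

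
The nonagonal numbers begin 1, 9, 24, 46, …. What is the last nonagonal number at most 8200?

7944

Solve n(7n−5)/2 ≤ 8200 for integer n.
n = 48 gives 7944 ≤ 8200, while n = 49 gives 8281 > 8200; so the answer is 7944.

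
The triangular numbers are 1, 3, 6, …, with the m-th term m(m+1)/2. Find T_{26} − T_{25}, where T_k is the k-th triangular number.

Consecutive triangular numbers differ by n: T_{26} − T_{25} = 26.

26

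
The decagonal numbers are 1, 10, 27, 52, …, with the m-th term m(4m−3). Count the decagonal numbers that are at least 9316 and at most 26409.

The n-th decagonal number is n(4n−3).
Smallest index with value ≥ 9316: n = 49 (giving 9457).
Largest index with value ≤ 26409: n = 81 (giving 26001).
Indices 49 through 81: 33 terms.

33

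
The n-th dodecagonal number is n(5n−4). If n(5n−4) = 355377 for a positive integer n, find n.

Set n(5n−4) = 355377, giving 5n² − 4n − 355377 = 0.
The discriminant is 16 + 20·355377 = 7107556, and √7107556 = 2666.
So n = (4 + 2666) / 10 = 2670/10 = 267.

267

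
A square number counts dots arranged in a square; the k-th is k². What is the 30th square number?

900

The 30th square number is n² with n = 30.
30² = 900.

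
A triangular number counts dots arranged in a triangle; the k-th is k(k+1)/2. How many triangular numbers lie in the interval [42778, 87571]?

127

The n-th triangular number is n(n+1)/2.
Smallest index with value ≥ 42778: n = 292 (giving 42778).
Largest index with value ≤ 87571: n = 418 (giving 87571).
Indices 292 through 418: 127 terms.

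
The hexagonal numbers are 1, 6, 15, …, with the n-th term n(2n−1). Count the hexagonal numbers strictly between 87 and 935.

15

The n-th hexagonal number is n(2n−1).
Smallest index with value > 87: n = 7 (giving 91).
Largest index with value < 935: n = 21 (giving 861).
Indices 7 through 21: 15 terms.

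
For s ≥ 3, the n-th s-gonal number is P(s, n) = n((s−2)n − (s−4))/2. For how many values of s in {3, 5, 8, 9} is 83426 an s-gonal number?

s = 3: P(3, 407) = 83028 and P(3, 408) = 83436; 83426 is not s-gonal.
s = 5: P(5, 236) = 83426. ✓
s = 8: P(8, 167) = 83333 and P(8, 168) = 84336; 83426 is not s-gonal.
s = 9: P(9, 154) = 82621 and P(9, 155) = 83700; 83426 is not s-gonal.
Hits: s ∈ {5} → 1.

1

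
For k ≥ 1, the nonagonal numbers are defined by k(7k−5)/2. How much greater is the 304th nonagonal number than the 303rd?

2122

Consecutive nonagonal numbers differ by 7n − 6: here 7·304 − 6 = 2122.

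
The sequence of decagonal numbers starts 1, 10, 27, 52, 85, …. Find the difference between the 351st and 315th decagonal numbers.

351·(4·351 − 3) = 491751 and 315·(4·315 − 3) = 395955.
Difference: 491751 − 395955 = 95796.

95796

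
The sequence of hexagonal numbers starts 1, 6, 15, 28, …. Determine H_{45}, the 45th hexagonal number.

The 45th hexagonal number is n(2n−1) with n = 45.
45·(2·45 − 1) = 45·89 = 4005.

4005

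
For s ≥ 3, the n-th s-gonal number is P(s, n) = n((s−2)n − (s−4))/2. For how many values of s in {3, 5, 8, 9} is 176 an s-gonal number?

s = 3: P(3, 18) = 171 and P(3, 19) = 190; 176 is not s-gonal.
s = 5: P(5, 11) = 176. ✓
s = 8: P(8, 8) = 176. ✓
s = 9: P(9, 7) = 154 and P(9, 8) = 204; 176 is not s-gonal.
Hits: s ∈ {5, 8} → 2.

2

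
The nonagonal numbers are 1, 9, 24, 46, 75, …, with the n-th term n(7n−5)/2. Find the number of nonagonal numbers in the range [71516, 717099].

The n-th nonagonal number is n(7n−5)/2.
Smallest index with value ≥ 71516: n = 144 (giving 72216).
Largest index with value ≤ 717099: n = 453 (giving 717099).
Indices 144 through 453: 310 terms.

310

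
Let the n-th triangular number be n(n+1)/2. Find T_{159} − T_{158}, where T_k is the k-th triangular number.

Consecutive triangular numbers differ by n: T_{159} − T_{158} = 159.

159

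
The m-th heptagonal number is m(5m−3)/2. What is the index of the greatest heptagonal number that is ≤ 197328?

281

Solve n(5n−3)/2 ≤ 197328 for integer n.
n = 281 gives 196981 ≤ 197328, while n = 282 gives 198387 > 197328; so the answer is index 281.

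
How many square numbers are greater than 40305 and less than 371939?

The n-th square number is n².
Smallest index with value > 40305: n = 201 (giving 40401).
Largest index with value < 371939: n = 609 (giving 370881).
Indices 201 through 609: 409 terms.

409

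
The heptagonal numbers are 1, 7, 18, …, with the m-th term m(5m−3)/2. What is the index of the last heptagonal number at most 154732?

Solve n(5n−3)/2 ≤ 154732 for integer n.
n = 249 gives 154629 ≤ 154732, while n = 250 gives 155875 > 154732; so the answer is index 249.

249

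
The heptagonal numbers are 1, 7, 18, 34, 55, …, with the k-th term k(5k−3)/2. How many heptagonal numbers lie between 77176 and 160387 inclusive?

78

The n-th heptagonal number is n(5n−3)/2.
Smallest index with value ≥ 77176: n = 176 (giving 77176).
Largest index with value ≤ 160387: n = 253 (giving 159643).
Indices 176 through 253: 78 terms.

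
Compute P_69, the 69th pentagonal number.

7107

The 69th pentagonal number is n(3n−1)/2 with n = 69.
69·(3·69 − 1)/2 = 69·206/2 = 69·103 = 7107.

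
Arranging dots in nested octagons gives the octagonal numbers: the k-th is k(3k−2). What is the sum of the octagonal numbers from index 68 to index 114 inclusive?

1185011

Σ i(3i−2) = 3Σi² − 2Σi over i = 68..114.
Σi = 6555 − 2278 = 4277 and Σi² = 500365 − 102510 = 397855.
3·397855 − 2·4277 = 1185011.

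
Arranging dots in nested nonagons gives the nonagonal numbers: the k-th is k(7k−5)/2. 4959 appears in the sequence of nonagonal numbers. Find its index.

38

Set n(7n−5)/2 = 4959, giving 7n² − 5n − 9918 = 0.
The discriminant is 25 + 56·4959 = 277729, and √277729 = 527.
So n = (5 + 527) / 14 = 532/14 = 38.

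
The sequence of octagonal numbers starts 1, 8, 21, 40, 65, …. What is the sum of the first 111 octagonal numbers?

1373736

Σ i(3i−2) = 3Σi² − 2Σi over i = 1..111.
Σi = 6216 and Σi² = 462056.
3·462056 − 2·6216 = 1373736.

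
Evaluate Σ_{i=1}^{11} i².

Σ_{i=1}^{11} i² = 11·12·23/6 = 506.

506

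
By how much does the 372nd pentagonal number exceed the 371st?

Consecutive pentagonal numbers differ by 3n − 2: here 3·372 − 2 = 1114.

1114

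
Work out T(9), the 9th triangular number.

The 9th triangular number is n(n+1)/2 with n = 9.
9·10/2 = 90/2 = 45.

45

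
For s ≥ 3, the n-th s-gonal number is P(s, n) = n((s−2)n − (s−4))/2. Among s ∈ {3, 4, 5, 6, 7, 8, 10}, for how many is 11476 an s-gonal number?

s = 3: P(3, 151) = 11476. ✓
s = 4: P(4, 107) = 11449 and P(4, 108) = 11664; 11476 is not s-gonal.
s = 5: P(5, 87) = 11310 and P(5, 88) = 11572; 11476 is not s-gonal.
s = 6: P(6, 76) = 11476. ✓
s = 7: P(7, 68) = 11458 and P(7, 69) = 11799; 11476 is not s-gonal.
s = 8: P(8, 62) = 11408 and P(8, 63) = 11781; 11476 is not s-gonal.
s = 10: P(10, 53) = 11077 and P(10, 54) = 11502; 11476 is not s-gonal.
Hits: s ∈ {3, 6} → 2.

2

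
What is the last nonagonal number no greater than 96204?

96031

Solve n(7n−5)/2 ≤ 96204 for integer n.
n = 166 gives 96031 ≤ 96204, while n = 167 gives 97194 > 96204; so the answer is 96031.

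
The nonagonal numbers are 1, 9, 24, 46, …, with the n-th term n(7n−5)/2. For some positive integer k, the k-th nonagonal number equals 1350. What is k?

20

Set n(7n−5)/2 = 1350, giving 7n² − 5n − 2700 = 0.
So n = (5 + 275) / 14 = 280/14 = 20.
Check: 20·(7·20 − 5)/2 = 1350. ✓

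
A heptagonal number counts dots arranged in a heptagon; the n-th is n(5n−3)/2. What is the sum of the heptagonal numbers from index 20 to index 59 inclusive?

Σ i(5i−3)/2 = (5Σi² − 3Σi) / 2 over i = 20..59.
Σi = 1770 − 190 = 1580 and Σi² = 70210 − 2470 = 67740.
(5·67740 − 3·1580) / 2 = 333960/2 = 166980.

166980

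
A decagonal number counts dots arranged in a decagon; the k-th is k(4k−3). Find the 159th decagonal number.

The 159th decagonal number is n(4n−3) with n = 159.
159·(4·159 − 3) = 159·633 = 100647.

100647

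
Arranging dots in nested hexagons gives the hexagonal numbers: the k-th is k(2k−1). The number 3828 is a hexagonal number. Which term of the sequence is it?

Set n(2n−1) = 3828, giving 2n² − n − 3828 = 0.
The discriminant is 1 + 8·3828 = 30625, and √30625 = 175.
So n = (1 + 175) / 4 = 176/4 = 44.

44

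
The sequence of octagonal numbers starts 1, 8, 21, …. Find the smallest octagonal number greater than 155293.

155496

Solve n(3n−2) > 155293 for integer n.
The largest n with value ≤ 155293 is 227 (since 154133 ≤ 155293 < 155496), so the first above is n = 228, value 155496.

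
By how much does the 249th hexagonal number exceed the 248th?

Consecutive hexagonal numbers differ by 4n − 3: here 4·249 − 3 = 993.

993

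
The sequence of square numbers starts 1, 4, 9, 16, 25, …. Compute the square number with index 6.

36

6² = 36.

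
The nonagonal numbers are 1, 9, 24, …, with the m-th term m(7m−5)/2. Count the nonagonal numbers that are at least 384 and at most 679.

4

The n-th nonagonal number is n(7n−5)/2.
Smallest index with value ≥ 384: n = 11 (giving 396).
Largest index with value ≤ 679: n = 14 (giving 651).
Indices 11 through 14: 4 terms.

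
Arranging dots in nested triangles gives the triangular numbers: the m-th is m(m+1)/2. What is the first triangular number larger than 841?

Solve n(n+1)/2 > 841 for integer n.
The largest n with value ≤ 841 is 40 (since 820 ≤ 841 < 861), so the first above is n = 41, value 861.

861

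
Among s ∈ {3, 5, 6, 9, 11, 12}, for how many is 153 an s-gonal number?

s = 3: P(3, 17) = 153. ✓
s = 5: P(5, 10) = 145 and P(5, 11) = 176; 153 is not s-gonal.
s = 6: P(6, 9) = 153. ✓
s = 9: P(9, 6) = 111 and P(9, 7) = 154; 153 is not s-gonal.
s = 11: P(11, 6) = 141 and P(11, 7) = 196; 153 is not s-gonal.
s = 12: P(12, 5) = 105 and P(12, 6) = 156; 153 is not s-gonal.
Hits: s ∈ {3, 6} → 2.

2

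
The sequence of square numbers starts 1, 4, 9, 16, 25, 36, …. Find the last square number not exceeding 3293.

3249

Solve n² ≤ 3293 for integer n.
n = 57 gives 3249 ≤ 3293, while n = 58 gives 3364 > 3293; so the answer is 3249.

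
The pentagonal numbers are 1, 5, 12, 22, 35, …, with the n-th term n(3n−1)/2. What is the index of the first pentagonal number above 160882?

Solve n(3n−1)/2 > 160882 for integer n.
The largest n with value ≤ 160882 is 327 (since 160230 ≤ 160882 < 161212), so the first above is n = 328, value 161212.

328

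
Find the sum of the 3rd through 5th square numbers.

50

Σ_{i=3}^{5} i² = 55 − 5 = 50.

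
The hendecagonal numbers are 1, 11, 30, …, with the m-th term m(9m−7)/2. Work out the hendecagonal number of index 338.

512915

The 338th hendecagonal number is n(9n−7)/2 with n = 338.
338·(9·338 − 7)/2 = 338·3035/2 = 512915.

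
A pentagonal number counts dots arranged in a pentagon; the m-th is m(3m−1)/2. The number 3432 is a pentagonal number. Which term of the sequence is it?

Set n(3n−1)/2 = 3432, giving 3n² − n − 6864 = 0.
The discriminant is 1 + 24·3432 = 82369, and √82369 = 287.
So n = (1 + 287) / 6 = 288/6 = 48.
Check: 48·(3·48 − 1)/2 = 3432. ✓

48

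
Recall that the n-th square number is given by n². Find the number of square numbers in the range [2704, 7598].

36

The n-th square number is n².
Smallest index with value ≥ 2704: n = 52 (giving 2704).
Largest index with value ≤ 7598: n = 87 (giving 7569).
Indices 52 through 87: 36 terms.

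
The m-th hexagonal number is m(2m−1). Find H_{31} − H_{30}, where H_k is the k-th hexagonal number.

121

Consecutive hexagonal numbers differ by 4n − 3: here 4·31 − 3 = 121.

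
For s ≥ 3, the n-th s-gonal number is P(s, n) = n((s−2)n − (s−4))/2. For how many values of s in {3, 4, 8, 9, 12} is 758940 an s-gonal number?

1

s = 3: P(3, 1231) = 758296 and P(3, 1232) = 759528; 758940 is not s-gonal.
s = 4: P(4, 871) = 758641 and P(4, 872) = 760384; 758940 is not s-gonal.
s = 8: P(8, 503) = 758021 and P(8, 504) = 761040; 758940 is not s-gonal.
s = 9: P(9, 466) = 758881 and P(9, 467) = 762144; 758940 is not s-gonal.
s = 12: P(12, 390) = 758940. ✓
Hits: s ∈ {12} → 1.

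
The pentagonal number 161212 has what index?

Set n(3n−1)/2 = 161212, giving 3n² − n − 322424 = 0.
The discriminant is 1 + 24·161212 = 3869089, and √3869089 = 1967.
So n = (1 + 1967) / 6 = 1968/6 = 328.
Check: 328·(3·328 − 1)/2 = 161212. ✓

328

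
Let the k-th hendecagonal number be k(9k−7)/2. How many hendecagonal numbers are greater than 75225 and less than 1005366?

344

The n-th hendecagonal number is n(9n−7)/2.
Smallest index with value > 75225: n = 130 (giving 75595).
Largest index with value < 1005366: n = 473 (giving 1005125).
Indices 130 through 473: 344 terms.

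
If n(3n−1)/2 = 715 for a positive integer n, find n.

22

Set n(3n−1)/2 = 715, giving 3n² − n − 1430 = 0.
The discriminant is 1 + 24·715 = 17161, and √17161 = 131.
So n = (1 + 131) / 6 = 132/6 = 22.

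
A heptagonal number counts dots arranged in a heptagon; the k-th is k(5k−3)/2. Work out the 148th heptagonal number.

The 148th heptagonal number is n(5n−3)/2 with n = 148.
148·(5·148 − 3)/2 = 148·737/2 = 54538.

54538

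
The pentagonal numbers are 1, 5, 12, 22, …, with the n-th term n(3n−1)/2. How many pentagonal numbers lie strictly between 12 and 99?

The n-th pentagonal number is n(3n−1)/2.
Smallest index with value > 12: n = 4 (giving 22).
Largest index with value < 99: n = 8 (giving 92).
Indices 4 through 8: 5 terms.

5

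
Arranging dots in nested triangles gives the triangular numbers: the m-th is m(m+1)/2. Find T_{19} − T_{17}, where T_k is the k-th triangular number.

37

19·20/2 = 190 and 17·18/2 = 153.
Difference: 190 − 153 = 37.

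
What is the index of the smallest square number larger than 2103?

46

Solve n² > 2103 for integer n.
The largest n with value ≤ 2103 is 45 (since 2025 ≤ 2103 < 2116), so the first above is n = 46, value 2116.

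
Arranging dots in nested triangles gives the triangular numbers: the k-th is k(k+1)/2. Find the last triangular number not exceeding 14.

10

Solve n(n+1)/2 ≤ 14 for integer n.
n = 4 gives 10 ≤ 14, while n = 5 gives 15 > 14; so the answer is 10.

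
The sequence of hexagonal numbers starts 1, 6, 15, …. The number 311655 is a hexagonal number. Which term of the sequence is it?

Set n(2n−1) = 311655, giving 2n² − n − 311655 = 0.
The discriminant is 1 + 8·311655 = 2493241, and √2493241 = 1579.
So n = (1 + 1579) / 4 = 1580/4 = 395.

395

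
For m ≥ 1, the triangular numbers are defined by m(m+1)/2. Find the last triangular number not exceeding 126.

Solve n(n+1)/2 ≤ 126 for integer n.
n = 15 gives 120 ≤ 126, while n = 16 gives 136 > 126; so the answer is 120.

120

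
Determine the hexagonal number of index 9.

The 9th hexagonal number is n(2n−1) with n = 9.
9·(2·9 − 1) = 9·17 = 153.

153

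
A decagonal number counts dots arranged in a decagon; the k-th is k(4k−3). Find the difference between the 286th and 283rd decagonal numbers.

286·(4·286 − 3) = 326326 and 283·(4·283 − 3) = 319507.
Difference: 326326 − 319507 = 6819.

6819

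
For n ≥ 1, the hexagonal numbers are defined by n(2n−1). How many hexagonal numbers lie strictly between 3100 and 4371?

The n-th hexagonal number is n(2n−1).
Smallest index with value > 3100: n = 40 (giving 3160).
Largest index with value < 4371: n = 46 (giving 4186).
Indices 40 through 46: 7 terms.

7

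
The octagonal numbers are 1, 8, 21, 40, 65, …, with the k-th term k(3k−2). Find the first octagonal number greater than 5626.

Solve n(3n−2) > 5626 for integer n.
The largest n with value ≤ 5626 is 43 (since 5461 ≤ 5626 < 5720), so the first above is n = 44, value 5720.

5720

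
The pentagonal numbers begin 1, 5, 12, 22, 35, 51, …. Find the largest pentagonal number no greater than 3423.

Solve n(3n−1)/2 ≤ 3423 for integer n.
n = 47 gives 3290 ≤ 3423, while n = 48 gives 3432 > 3423; so the answer is 3290.

3290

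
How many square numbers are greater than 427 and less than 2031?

The n-th square number is n².
Smallest index with value > 427: n = 21 (giving 441).
Largest index with value < 2031: n = 45 (giving 2025).
Indices 21 through 45: 25 terms.

25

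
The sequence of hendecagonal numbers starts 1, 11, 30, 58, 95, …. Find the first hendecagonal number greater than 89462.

Solve n(9n−7)/2 > 89462 for integer n.
The largest n with value ≤ 89462 is 141 (since 88971 ≤ 89462 < 90241), so the first above is n = 142, value 90241.

90241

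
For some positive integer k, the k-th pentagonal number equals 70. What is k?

7

Set n(3n−1)/2 = 70, giving 3n² − n − 140 = 0.
So n = (1 + 41) / 6 = 42/6 = 7.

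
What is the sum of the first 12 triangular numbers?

Σ i(i+1)/2 = (Σi² + Σi) / 2 over i = 1..12.
Σi = 78 and Σi² = 650.
(1·650 + 1·78) / 2 = 728/2 = 364.

364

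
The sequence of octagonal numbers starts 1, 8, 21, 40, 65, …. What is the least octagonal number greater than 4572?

4720

Solve n(3n−2) > 4572 for integer n.
The largest n with value ≤ 4572 is 39 (since 4485 ≤ 4572 < 4720), so the first above is n = 40, value 4720.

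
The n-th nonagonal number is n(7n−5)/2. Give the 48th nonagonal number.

The 48th nonagonal number is n(7n−5)/2 with n = 48.
48·(7·48 − 5)/2 = 48·331/2 = 7944.

7944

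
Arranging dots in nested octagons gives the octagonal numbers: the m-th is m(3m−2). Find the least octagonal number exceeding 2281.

Solve n(3n−2) > 2281 for integer n.
The largest n with value ≤ 2281 is 27 (since 2133 ≤ 2281 < 2296), so the first above is n = 28, value 2296.

2296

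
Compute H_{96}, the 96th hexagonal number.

18336

96·(2·96 − 1) = 96·191 = 18336.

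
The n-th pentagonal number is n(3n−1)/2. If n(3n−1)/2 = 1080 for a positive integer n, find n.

27

Set n(3n−1)/2 = 1080, giving 3n² − n − 2160 = 0.
The discriminant is 1 + 24·1080 = 25921, and √25921 = 161.
So n = (1 + 161) / 6 = 162/6 = 27.
Check: 27·(3·27 − 1)/2 = 1080. ✓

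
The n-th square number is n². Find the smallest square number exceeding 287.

289

Solve n² > 287 for integer n.
The largest n with value ≤ 287 is 16 (since 256 ≤ 287 < 289), so the first above is n = 17, value 289.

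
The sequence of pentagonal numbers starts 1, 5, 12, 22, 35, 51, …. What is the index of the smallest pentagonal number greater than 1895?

36

Solve n(3n−1)/2 > 1895 for integer n.
The largest n with value ≤ 1895 is 35 (since 1820 ≤ 1895 < 1926), so the first above is n = 36, value 1926.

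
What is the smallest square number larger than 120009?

120409

Solve n² > 120009 for integer n.
The largest n with value ≤ 120009 is 346 (since 119716 ≤ 120009 < 120409), so the first above is n = 347, value 120409.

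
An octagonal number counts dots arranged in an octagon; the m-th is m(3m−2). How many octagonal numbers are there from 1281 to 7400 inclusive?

30

The n-th octagonal number is n(3n−2).
Smallest index with value ≥ 1281: n = 21 (giving 1281).
Largest index with value ≤ 7400: n = 50 (giving 7400).
Indices 21 through 50: 30 terms.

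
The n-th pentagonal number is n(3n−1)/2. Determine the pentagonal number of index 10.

145

The 10th pentagonal number is n(3n−1)/2 with n = 10.
10·(3·10 − 1)/2 = 10·29/2 = 145.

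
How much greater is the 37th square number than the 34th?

37² = 1369 and 34² = 1156.
Difference: 1369 − 1156 = 213.

213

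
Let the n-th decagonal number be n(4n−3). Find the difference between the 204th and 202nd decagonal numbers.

204·(4·204 − 3) = 165852 and 202·(4·202 − 3) = 162610.
Difference: 165852 − 162610 = 3242.

3242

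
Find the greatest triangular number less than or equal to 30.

28

Solve n(n+1)/2 ≤ 30 for integer n.
n = 7 gives 28 ≤ 30, while n = 8 gives 36 > 30; so the answer is 28.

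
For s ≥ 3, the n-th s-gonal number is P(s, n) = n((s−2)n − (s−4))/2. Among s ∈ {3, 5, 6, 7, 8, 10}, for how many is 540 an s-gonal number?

2

s = 3: P(3, 32) = 528 and P(3, 33) = 561; 540 is not s-gonal.
s = 5: P(5, 19) = 532 and P(5, 20) = 590; 540 is not s-gonal.
s = 6: P(6, 16) = 496 and P(6, 17) = 561; 540 is not s-gonal.
s = 7: P(7, 15) = 540. ✓
s = 8: P(8, 13) = 481 and P(8, 14) = 560; 540 is not s-gonal.
s = 10: P(10, 12) = 540. ✓
Hits: s ∈ {7, 10} → 2.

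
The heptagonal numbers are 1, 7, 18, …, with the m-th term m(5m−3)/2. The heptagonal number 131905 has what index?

Set n(5n−3)/2 = 131905, giving 5n² − 3n − 263810 = 0.
The discriminant is 9 + 40·131905 = 5276209, and √5276209 = 2297.
So n = (3 + 2297) / 10 = 2300/10 = 230.

230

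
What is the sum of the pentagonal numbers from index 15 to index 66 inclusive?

Σ i(3i−1)/2 = (3Σi² − Σi) / 2 over i = 15..66.
Σi = 2211 − 105 = 2106 and Σi² = 98021 − 1015 = 97006.
(3·97006 − 1·2106) / 2 = 288912/2 = 144456.

144456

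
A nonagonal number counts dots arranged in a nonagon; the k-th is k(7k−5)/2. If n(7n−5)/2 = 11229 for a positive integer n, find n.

57

Set n(7n−5)/2 = 11229, giving 7n² − 5n − 22458 = 0.
The discriminant is 25 + 56·11229 = 628849, and √628849 = 793.
So n = (5 + 793) / 14 = 798/14 = 57.
Check: 57·(7·57 − 5)/2 = 11229. ✓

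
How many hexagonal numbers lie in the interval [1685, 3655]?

14

The n-th hexagonal number is n(2n−1).
Smallest index with value ≥ 1685: n = 30 (giving 1770).
Largest index with value ≤ 3655: n = 43 (giving 3655).
Indices 30 through 43: 14 terms.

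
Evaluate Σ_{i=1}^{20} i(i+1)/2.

1540

Σ i(i+1)/2 = (Σi² + Σi) / 2 over i = 1..20.
Σi = 210 and Σi² = 2870.
(1·2870 + 1·210) / 2 = 3080/2 = 1540.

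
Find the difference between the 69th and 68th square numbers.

137

n² − (n−1)² = 2n − 1, so 69² − 68² = 2·69 − 1 = 137.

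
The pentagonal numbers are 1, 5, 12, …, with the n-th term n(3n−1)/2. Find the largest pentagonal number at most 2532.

Solve n(3n−1)/2 ≤ 2532 for integer n.
n = 41 gives 2501 ≤ 2532, while n = 42 gives 2625 > 2532; so the answer is 2501.

2501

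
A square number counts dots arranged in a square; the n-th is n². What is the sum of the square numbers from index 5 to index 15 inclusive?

Σ_{i=5}^{15} i² = 1240 − 30 = 1210.

1210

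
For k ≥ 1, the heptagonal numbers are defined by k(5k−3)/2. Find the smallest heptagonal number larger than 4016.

Solve n(5n−3)/2 > 4016 for integer n.
The largest n with value ≤ 4016 is 40 (since 3940 ≤ 4016 < 4141), so the first above is n = 41, value 4141.

4141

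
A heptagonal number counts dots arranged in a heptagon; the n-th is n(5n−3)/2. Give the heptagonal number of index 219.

119574

219·(5·219 − 3)/2 = 219·1092/2 = 219·546 = 119574.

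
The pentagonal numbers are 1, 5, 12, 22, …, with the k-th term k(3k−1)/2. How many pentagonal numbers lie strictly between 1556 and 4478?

22

The n-th pentagonal number is n(3n−1)/2.
Smallest index with value > 1556: n = 33 (giving 1617).
Largest index with value < 4478: n = 54 (giving 4347).
Indices 33 through 54: 22 terms.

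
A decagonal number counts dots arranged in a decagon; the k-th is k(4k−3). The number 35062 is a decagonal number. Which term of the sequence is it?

Set n(4n−3) = 35062, giving 4n² − 3n − 35062 = 0.
The discriminant is 9 + 16·35062 = 561001, and √561001 = 749.
So n = (3 + 749) / 8 = 752/8 = 94.
Check: 94·(4·94 − 3) = 35062. ✓

94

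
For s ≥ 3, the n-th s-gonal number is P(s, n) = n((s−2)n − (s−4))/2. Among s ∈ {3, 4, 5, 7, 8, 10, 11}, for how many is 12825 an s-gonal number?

1

s = 3: P(3, 159) = 12720 and P(3, 160) = 12880; 12825 is not s-gonal.
s = 4: P(4, 113) = 12769 and P(4, 114) = 12996; 12825 is not s-gonal.
s = 5: P(5, 92) = 12650 and P(5, 93) = 12927; 12825 is not s-gonal.
s = 7: P(7, 71) = 12496 and P(7, 72) = 12852; 12825 is not s-gonal.
s = 8: P(8, 65) = 12545 and P(8, 66) = 12936; 12825 is not s-gonal.
s = 10: P(10, 57) = 12825. ✓
s = 11: P(11, 53) = 12455 and P(11, 54) = 12933; 12825 is not s-gonal.
Hits: s ∈ {10} → 1.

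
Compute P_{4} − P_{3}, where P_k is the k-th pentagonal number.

Consecutive pentagonal numbers differ by 3n − 2: here 3·4 − 2 = 10.

10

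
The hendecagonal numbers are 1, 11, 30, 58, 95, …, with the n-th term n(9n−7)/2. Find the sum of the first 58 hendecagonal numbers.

Σ i(9i−7)/2 = (9Σi² − 7Σi) / 2 over i = 1..58.
Σi = 1711 and Σi² = 66729.
(9·66729 − 7·1711) / 2 = 588584/2 = 294292.

294292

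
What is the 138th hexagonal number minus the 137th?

549

Consecutive hexagonal numbers differ by 4n − 3: here 4·138 − 3 = 549.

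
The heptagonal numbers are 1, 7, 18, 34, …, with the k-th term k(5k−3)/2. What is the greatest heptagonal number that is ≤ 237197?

236698

Solve n(5n−3)/2 ≤ 237197 for integer n.
n = 308 gives 236698 ≤ 237197, while n = 309 gives 238239 > 237197; so the answer is 236698.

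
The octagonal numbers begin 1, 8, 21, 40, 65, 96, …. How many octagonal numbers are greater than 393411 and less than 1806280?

414

The n-th octagonal number is n(3n−2).
Smallest index with value > 393411: n = 363 (giving 394581).
Largest index with value < 1806280: n = 776 (giving 1804976).
Indices 363 through 776: 414 terms.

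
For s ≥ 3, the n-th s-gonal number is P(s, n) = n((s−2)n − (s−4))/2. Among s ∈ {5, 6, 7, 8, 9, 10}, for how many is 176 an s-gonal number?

2

s = 5: P(5, 11) = 176. ✓
s = 6: P(6, 9) = 153 and P(6, 10) = 190; 176 is not s-gonal.
s = 7: P(7, 8) = 148 and P(7, 9) = 189; 176 is not s-gonal.
s = 8: P(8, 8) = 176. ✓
s = 9: P(9, 7) = 154 and P(9, 8) = 204; 176 is not s-gonal.
s = 10: P(10, 7) = 175 and P(10, 8) = 232; 176 is not s-gonal.
Hits: s ∈ {5, 8} → 2.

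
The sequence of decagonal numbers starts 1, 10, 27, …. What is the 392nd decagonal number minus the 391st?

Consecutive decagonal numbers differ by 8n − 7: here 8·392 − 7 = 3129.

3129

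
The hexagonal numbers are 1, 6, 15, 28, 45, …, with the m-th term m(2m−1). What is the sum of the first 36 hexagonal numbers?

31746

Σ i(2i−1) = 2Σi² − Σi over i = 1..36.
Σi = 666 and Σi² = 16206.
2·16206 − 1·666 = 31746.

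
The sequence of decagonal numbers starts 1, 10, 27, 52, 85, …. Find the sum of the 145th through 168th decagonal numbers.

2344588

Σ i(4i−3) = 4Σi² − 3Σi over i = 145..168.
Σi = 14196 − 10440 = 3756 and Σi² = 1594684 − 1005720 = 588964.
4·588964 − 3·3756 = 2344588.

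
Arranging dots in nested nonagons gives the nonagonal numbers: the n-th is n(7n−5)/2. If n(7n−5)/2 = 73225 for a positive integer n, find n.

Set n(7n−5)/2 = 73225, giving 7n² − 5n − 146450 = 0.
The discriminant is 25 + 56·73225 = 4100625, and √4100625 = 2025.
So n = (5 + 2025) / 14 = 2030/14 = 145.

145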